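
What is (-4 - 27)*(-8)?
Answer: 248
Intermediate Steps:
(-4 - 27)*(-8) = -31*(-8) = 248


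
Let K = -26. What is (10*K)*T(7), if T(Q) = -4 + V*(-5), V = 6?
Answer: 8840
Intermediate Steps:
T(Q) = -34 (T(Q) = -4 + 6*(-5) = -4 - 30 = -34)
(10*K)*T(7) = (10*(-26))*(-34) = -260*(-34) = 8840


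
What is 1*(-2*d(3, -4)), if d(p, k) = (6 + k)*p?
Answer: -12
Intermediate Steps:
d(p, k) = p*(6 + k)
1*(-2*d(3, -4)) = 1*(-6*(6 - 4)) = 1*(-6*2) = 1*(-2*6) = 1*(-12) = -12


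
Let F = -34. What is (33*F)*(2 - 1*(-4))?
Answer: -6732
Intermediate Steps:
(33*F)*(2 - 1*(-4)) = (33*(-34))*(2 - 1*(-4)) = -1122*(2 + 4) = -1122*6 = -6732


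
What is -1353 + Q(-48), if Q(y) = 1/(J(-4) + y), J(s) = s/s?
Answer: -63592/47 ≈ -1353.0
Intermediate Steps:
J(s) = 1
Q(y) = 1/(1 + y)
-1353 + Q(-48) = -1353 + 1/(1 - 48) = -1353 + 1/(-47) = -1353 - 1/47 = -63592/47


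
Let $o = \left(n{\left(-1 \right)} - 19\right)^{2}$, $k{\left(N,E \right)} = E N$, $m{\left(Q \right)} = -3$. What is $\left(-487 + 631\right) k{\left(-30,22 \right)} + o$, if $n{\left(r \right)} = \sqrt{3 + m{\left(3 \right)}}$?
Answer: $-94679$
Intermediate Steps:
$n{\left(r \right)} = 0$ ($n{\left(r \right)} = \sqrt{3 - 3} = \sqrt{0} = 0$)
$o = 361$ ($o = \left(0 - 19\right)^{2} = \left(-19\right)^{2} = 361$)
$\left(-487 + 631\right) k{\left(-30,22 \right)} + o = \left(-487 + 631\right) 22 \left(-30\right) + 361 = 144 \left(-660\right) + 361 = -95040 + 361 = -94679$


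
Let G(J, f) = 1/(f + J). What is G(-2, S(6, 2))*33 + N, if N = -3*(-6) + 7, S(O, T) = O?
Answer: 133/4 ≈ 33.250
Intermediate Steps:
G(J, f) = 1/(J + f)
N = 25 (N = 18 + 7 = 25)
G(-2, S(6, 2))*33 + N = 33/(-2 + 6) + 25 = 33/4 + 25 = 133/4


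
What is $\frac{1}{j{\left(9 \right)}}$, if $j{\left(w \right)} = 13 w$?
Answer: $\frac{1}{117} \approx 0.008547$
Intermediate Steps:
$\frac{1}{j{\left(9 \right)}} = \frac{1}{13 \cdot 9} = \frac{1}{117}$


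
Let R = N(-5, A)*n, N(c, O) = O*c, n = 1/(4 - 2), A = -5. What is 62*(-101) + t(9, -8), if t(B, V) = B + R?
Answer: -12481/2 ≈ -6240.5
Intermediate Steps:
n = 1/2 ≈ 0.50000
R = 25/2 (R = -5*(-5)*(1/2) = 25*(1/2) = 25/2 ≈ 12.500)
t(B, V) = 25/2 + B (t(B, V) = B + 25/2 = 25/2 + B)
62*(-101) + t(9, -8) = 62*(-101) + (25/2 + 9) = -6262 + 43/2 = -12481/2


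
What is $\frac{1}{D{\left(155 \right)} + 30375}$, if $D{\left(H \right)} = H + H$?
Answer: $\frac{1}{30685} \approx 3.2589 \cdot 10^{-5}$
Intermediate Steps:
$D{\left(H \right)} = 2 H$
$\frac{1}{D{\left(155 \right)} + 30375} = \frac{1}{2 \cdot 155 + 30375} = \frac{1}{310 + 30375} = \frac{1}{30685}$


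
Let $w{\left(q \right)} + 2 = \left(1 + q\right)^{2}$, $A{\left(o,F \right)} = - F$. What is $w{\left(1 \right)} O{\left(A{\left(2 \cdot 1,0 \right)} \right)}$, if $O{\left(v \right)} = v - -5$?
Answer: $10$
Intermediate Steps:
$w{\left(q \right)} = -2 + \left(1 + q\right)^{2}$
$O{\left(v \right)} = 5 + v$ ($O{\left(v \right)} = v + 5 = 5 + v$)
$w{\left(1 \right)} O{\left(A{\left(2 \cdot 1,0 \right)} \right)} = \left(-2 + \left(1 + 1\right)^{2}\right) \left(5 - 0\right) = \left(-2 + 2^{2}\right) \left(5 + 0\right) = \left(-2 + 4\right) 5 = 2 \cdot 5 = 10$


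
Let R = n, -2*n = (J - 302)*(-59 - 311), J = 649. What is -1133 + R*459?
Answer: 29464372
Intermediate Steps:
n = 64195 (n = -(649 - 302)*(-59 - 311)/2 = -347*(-370)/2 = -1/2*(-128390) = 64195)
R = 64195
-1133 + R*459 = -1133 + 64195*459 = -1133 + 29465505 = 29464372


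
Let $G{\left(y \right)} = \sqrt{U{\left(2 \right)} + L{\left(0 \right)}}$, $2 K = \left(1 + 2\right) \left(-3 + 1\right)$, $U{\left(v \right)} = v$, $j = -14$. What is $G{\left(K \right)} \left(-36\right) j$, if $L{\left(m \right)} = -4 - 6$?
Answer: $1008 i \sqrt{2} \approx 1425.5 i$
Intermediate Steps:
$L{\left(m \right)} = -10$ ($L{\left(m \right)} = -4 - 6 = -10$)
$K = -3$ ($K = \frac{\left(1 + 2\right) \left(-3 + 1\right)}{2} = \frac{3 \left(-2\right)}{2} = \frac{1}{2} \left(-6\right) = -3$)
$G{\left(y \right)} = 2 i \sqrt{2}$ ($G{\left(y \right)} = \sqrt{2 - 10} = \sqrt{-8} = 2 i \sqrt{2}$)
$G{\left(K \right)} \left(-36\right) j = 2 i \sqrt{2} \left(-36\right) \left(-14\right) = - 72 i \sqrt{2} \left(-14\right) = 1008 i \sqrt{2}$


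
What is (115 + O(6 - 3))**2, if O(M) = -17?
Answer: 9604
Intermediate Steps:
(115 + O(6 - 3))**2 = (115 - 17)**2 = 98**2 = 9604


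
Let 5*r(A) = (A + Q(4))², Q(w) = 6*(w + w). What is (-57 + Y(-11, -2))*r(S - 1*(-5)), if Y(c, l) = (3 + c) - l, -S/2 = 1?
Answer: -163863/5 ≈ -32773.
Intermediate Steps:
S = -2 (S = -2*1 = -2)
Q(w) = 12*w (Q(w) = 6*(2*w) = 12*w)
Y(c, l) = 3 + c - l
r(A) = (48 + A)²/5 (r(A) = (A + 12*4)²/5 = (A + 48)²/5 = (48 + A)²/5)
(-57 + Y(-11, -2))*r(S - 1*(-5)) = (-57 + (3 - 11 - 1*(-2)))*((48 + (-2 - 1*(-5)))²/5) = (-57 + (3 - 11 + 2))*((48 + (-2 + 5))²/5) = (-57 - 6)*((48 + 3)²/5) = -63*51²/5 = -63*2601/5 = -163863/5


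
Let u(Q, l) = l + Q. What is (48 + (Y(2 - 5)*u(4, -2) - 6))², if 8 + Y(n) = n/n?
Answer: 784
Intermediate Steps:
u(Q, l) = Q + l
Y(n) = -7 (Y(n) = -8 + n/n = -8 + 1 = -7)
(48 + (Y(2 - 5)*u(4, -2) - 6))² = (48 + (-7*(4 - 2) - 6))² = (48 + (-7*2 - 6))² = (48 + (-14 - 6))² = (48 - 20)² = 28² = 784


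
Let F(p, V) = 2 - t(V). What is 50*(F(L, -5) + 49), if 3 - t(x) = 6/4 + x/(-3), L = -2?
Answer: 7675/3 ≈ 2558.3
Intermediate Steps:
t(x) = 3/2 + x/3 (t(x) = 3 - (6/4 + x/(-3)) = 3 - (6*(¼) + x*(-⅓)) = 3 - (3/2 - x/3) = 3 + (-3/2 + x/3) = 3/2 + x/3)
F(p, V) = ½ - V/3 (F(p, V) = 2 - (3/2 + V/3) = 2 + (-3/2 - V/3) = ½ - V/3)
50*(F(L, -5) + 49) = 50*((½ - ⅓*(-5)) + 49) = 50*((½ + 5/3) + 49) = 50*(13/6 + 49) = 50*(307/6) = 7675/3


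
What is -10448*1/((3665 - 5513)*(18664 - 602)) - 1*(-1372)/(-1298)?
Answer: -130062059/123083499 ≈ -1.0567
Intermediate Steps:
-10448*1/((3665 - 5513)*(18664 - 602)) - 1*(-1372)/(-1298) = -10448/((-1848*18062)) + 1372*(-1/1298) = -10448/(-33378576) - 686/649 = -10448*(-1/33378576) - 686/649 = 653/2086161 - 686/649 = -130062059/123083499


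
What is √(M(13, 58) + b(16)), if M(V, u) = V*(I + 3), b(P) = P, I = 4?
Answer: √107 ≈ 10.344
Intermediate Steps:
M(V, u) = 7*V (M(V, u) = V*(4 + 3) = V*7 = 7*V)
√(M(13, 58) + b(16)) = √(7*13 + 16) = √(91 + 16) = √107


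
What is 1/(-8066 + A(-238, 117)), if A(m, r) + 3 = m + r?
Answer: -1/8190 ≈ -0.00012210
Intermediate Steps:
A(m, r) = -3 + m + r (A(m, r) = -3 + (m + r) = -3 + m + r)
1/(-8066 + A(-238, 117)) = 1/(-8066 + (-3 - 238 + 117)) = 1/(-8066 - 124) = 1/(-8190) = -1/8190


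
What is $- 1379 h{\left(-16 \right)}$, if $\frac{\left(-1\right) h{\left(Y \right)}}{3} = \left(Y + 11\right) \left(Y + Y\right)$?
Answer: $661920$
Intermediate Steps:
$h{\left(Y \right)} = - 6 Y \left(11 + Y\right)$ ($h{\left(Y \right)} = - 3 \left(Y + 11\right) \left(Y + Y\right) = - 3 \left(11 + Y\right) 2 Y = - 3 \cdot 2 Y \left(11 + Y\right) = - 6 Y \left(11 + Y\right)$)
$- 1379 h{\left(-16 \right)} = - 1379 \left(\left(-6\right) \left(-16\right) \left(11 - 16\right)\right) = - 1379 \left(\left(-6\right) \left(-16\right) \left(-5\right)\right) = \left(-1379\right) \left(-480\right) = 661920$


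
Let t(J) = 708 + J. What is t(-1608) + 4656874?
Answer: 4655974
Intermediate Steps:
t(-1608) + 4656874 = (708 - 1608) + 4656874 = -900 + 4656874 = 4655974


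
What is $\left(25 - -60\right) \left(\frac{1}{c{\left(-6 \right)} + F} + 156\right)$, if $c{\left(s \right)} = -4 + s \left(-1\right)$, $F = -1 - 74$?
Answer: $\frac{967895}{73} \approx 13259.0$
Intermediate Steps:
$F = -75$ ($F = -1 - 74 = -75$)
$c{\left(s \right)} = -4 - s$
$\left(25 - -60\right) \left(\frac{1}{c{\left(-6 \right)} + F} + 156\right) = \left(25 - -60\right) \left(\frac{1}{\left(-4 - -6\right) - 75} + 156\right) = \left(25 + 60\right) \left(\frac{1}{\left(-4 + 6\right) - 75} + 156\right) = 85 \left(\frac{1}{2 - 75} + 156\right) = 85 \left(\frac{1}{-73} + 156\right) = 85 \left(- \frac{1}{73} + 156\right) = 85 \cdot \frac{11387}{73} = \frac{967895}{73}$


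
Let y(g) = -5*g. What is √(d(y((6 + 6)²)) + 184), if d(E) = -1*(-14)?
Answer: 3*√22 ≈ 14.071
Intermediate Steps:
d(E) = 14
√(d(y((6 + 6)²)) + 184) = √(14 + 184) = √198 = 3*√22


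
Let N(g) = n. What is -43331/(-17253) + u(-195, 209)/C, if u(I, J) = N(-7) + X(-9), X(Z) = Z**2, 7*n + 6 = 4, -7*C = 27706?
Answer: 1190780741/478011618 ≈ 2.4911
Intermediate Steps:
C = -3958 (C = -1/7*27706 = -3958)
n = -2/7 (n = -6/7 + (1/7)*4 = -6/7 + 4/7 = -2/7 ≈ -0.28571)
N(g) = -2/7
u(I, J) = 565/7 (u(I, J) = -2/7 + (-9)**2 = -2/7 + 81 = 565/7)
-43331/(-17253) + u(-195, 209)/C = -43331/(-17253) + (565/7)/(-3958) = -43331*(-1/17253) + (565/7)*(-1/3958) = 43331/17253 - 565/27706 = 1190780741/478011618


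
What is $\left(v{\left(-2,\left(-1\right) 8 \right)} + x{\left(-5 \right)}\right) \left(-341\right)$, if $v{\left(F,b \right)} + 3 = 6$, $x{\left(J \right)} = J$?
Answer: $682$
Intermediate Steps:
$v{\left(F,b \right)} = 3$ ($v{\left(F,b \right)} = -3 + 6 = 3$)
$\left(v{\left(-2,\left(-1\right) 8 \right)} + x{\left(-5 \right)}\right) \left(-341\right) = \left(3 - 5\right) \left(-341\right) = \left(-2\right) \left(-341\right) = 682$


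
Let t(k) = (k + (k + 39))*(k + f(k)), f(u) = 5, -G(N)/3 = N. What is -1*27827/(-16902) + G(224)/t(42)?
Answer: 49836581/32570154 ≈ 1.5301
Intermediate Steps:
G(N) = -3*N
t(k) = (5 + k)*(39 + 2*k) (t(k) = (k + (k + 39))*(k + 5) = (k + (39 + k))*(5 + k) = (39 + 2*k)*(5 + k) = (5 + k)*(39 + 2*k))
-1*27827/(-16902) + G(224)/t(42) = -1*27827/(-16902) + (-3*224)/(195 + 2*42**2 + 49*42) = -27827*(-1/16902) - 672/(195 + 2*1764 + 2058) = 27827/16902 - 672/(195 + 3528 + 2058) = 27827/16902 - 672/5781 = 27827/16902 - 672*1/5781 = 27827/16902 - 224/1927 = 49836581/32570154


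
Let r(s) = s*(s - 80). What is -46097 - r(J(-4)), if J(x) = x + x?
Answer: -46801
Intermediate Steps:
J(x) = 2*x
r(s) = s*(-80 + s)
-46097 - r(J(-4)) = -46097 - 2*(-4)*(-80 + 2*(-4)) = -46097 - (-8)*(-80 - 8) = -46097 - (-8)*(-88) = -46097 - 1*704 = -46097 - 704 = -46801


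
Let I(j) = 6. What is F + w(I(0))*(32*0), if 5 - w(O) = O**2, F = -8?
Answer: -8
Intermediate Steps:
w(O) = 5 - O**2
F + w(I(0))*(32*0) = -8 + (5 - 1*6**2)*(32*0) = -8 + (5 - 1*36)*0 = -8 + (5 - 36)*0 = -8 - 31*0 = -8 + 0 = -8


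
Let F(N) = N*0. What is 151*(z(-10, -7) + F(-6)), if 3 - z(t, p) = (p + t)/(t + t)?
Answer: 6493/20 ≈ 324.65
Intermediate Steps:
F(N) = 0
z(t, p) = 3 - (p + t)/(2*t) (z(t, p) = 3 - (p + t)/(t + t) = 3 - (p + t)/(2*t))
151*(z(-10, -7) + F(-6)) = 151*((½)*(-1*(-7) + 5*(-10))/(-10) + 0) = 151*((½)*(-⅒)*(7 - 50) + 0) = 151*((½)*(-⅒)*(-43) + 0) = 151*(43/20 + 0) = 151*(43/20) = 6493/20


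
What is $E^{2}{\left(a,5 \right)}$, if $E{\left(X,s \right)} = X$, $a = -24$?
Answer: $576$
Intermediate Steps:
$E^{2}{\left(a,5 \right)} = \left(-24\right)^{2} = 576$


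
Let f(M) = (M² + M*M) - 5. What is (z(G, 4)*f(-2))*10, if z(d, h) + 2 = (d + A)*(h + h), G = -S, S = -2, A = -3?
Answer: -300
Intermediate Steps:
G = 2 (G = -1*(-2) = 2)
f(M) = -5 + 2*M² (f(M) = (M² + M²) - 5 = 2*M² - 5 = -5 + 2*M²)
z(d, h) = -2 + 2*h*(-3 + d) (z(d, h) = -2 + (d - 3)*(h + h) = -2 + (-3 + d)*(2*h) = -2 + 2*h*(-3 + d))
(z(G, 4)*f(-2))*10 = ((-2 - 6*4 + 2*2*4)*(-5 + 2*(-2)²))*10 = ((-2 - 24 + 16)*(-5 + 2*4))*10 = -10*(-5 + 8)*10 = -10*3*10 = -30*10 = -300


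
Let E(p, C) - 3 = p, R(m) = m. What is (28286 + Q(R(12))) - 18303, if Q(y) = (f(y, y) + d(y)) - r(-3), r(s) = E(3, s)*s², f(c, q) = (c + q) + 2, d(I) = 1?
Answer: 9956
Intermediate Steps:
E(p, C) = 3 + p
f(c, q) = 2 + c + q
r(s) = 6*s² (r(s) = (3 + 3)*s² = 6*s²)
Q(y) = -51 + 2*y (Q(y) = ((2 + y + y) + 1) - 6*(-3)² = ((2 + 2*y) + 1) - 6*9 = (3 + 2*y) - 1*54 = (3 + 2*y) - 54 = -51 + 2*y)
(28286 + Q(R(12))) - 18303 = (28286 + (-51 + 2*12)) - 18303 = (28286 + (-51 + 24)) - 18303 = (28286 - 27) - 18303 = 28259 - 18303 = 9956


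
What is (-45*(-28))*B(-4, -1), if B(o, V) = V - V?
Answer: 0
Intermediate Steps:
B(o, V) = 0
(-45*(-28))*B(-4, -1) = -45*(-28)*0 = 1260*0 = 0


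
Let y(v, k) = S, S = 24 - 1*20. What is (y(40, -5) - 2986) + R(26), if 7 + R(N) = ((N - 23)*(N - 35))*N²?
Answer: -21241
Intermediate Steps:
S = 4 (S = 24 - 20 = 4)
y(v, k) = 4
R(N) = -7 + N²*(-35 + N)*(-23 + N) (R(N) = -7 + ((N - 23)*(N - 35))*N² = -7 + ((-23 + N)*(-35 + N))*N² = -7 + ((-35 + N)*(-23 + N))*N² = -7 + N²*(-35 + N)*(-23 + N))
(y(40, -5) - 2986) + R(26) = (4 - 2986) + (-7 + 26⁴ - 58*26³ + 805*26²) = -2982 + (-7 + 456976 - 58*17576 + 805*676) = -2982 + (-7 + 456976 - 1019408 + 544180) = -2982 - 18259 = -21241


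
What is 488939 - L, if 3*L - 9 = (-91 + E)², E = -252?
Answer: 1349159/3 ≈ 4.4972e+5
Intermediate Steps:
L = 117658/3 (L = 3 + (-91 - 252)²/3 = 3 + (⅓)*(-343)² = 3 + (⅓)*117649 = 3 + 117649/3 = 117658/3 ≈ 39219.)
488939 - L = 488939 - 1*117658/3 = 488939 - 117658/3 = 1349159/3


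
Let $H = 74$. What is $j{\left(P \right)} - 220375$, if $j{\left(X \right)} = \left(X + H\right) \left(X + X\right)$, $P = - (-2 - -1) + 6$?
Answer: $-219241$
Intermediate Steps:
$P = 7$ ($P = - (-2 + 1) + 6 = \left(-1\right) \left(-1\right) + 6 = 1 + 6 = 7$)
$j{\left(X \right)} = 2 X \left(74 + X\right)$ ($j{\left(X \right)} = \left(X + 74\right) \left(X + X\right) = \left(74 + X\right) 2 X = 2 X \left(74 + X\right)$)
$j{\left(P \right)} - 220375 = 2 \cdot 7 \left(74 + 7\right) - 220375 = 2 \cdot 7 \cdot 81 - 220375 = 1134 - 220375 = -219241$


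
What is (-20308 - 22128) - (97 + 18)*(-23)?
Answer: -39791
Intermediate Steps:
(-20308 - 22128) - (97 + 18)*(-23) = -42436 - 115*(-23) = -42436 - 1*(-2645) = -42436 + 2645 = -39791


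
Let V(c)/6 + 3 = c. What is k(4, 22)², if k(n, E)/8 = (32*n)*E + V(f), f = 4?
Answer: 509675776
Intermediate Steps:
V(c) = -18 + 6*c
k(n, E) = 48 + 256*E*n (k(n, E) = 8*((32*n)*E + (-18 + 6*4)) = 8*(32*E*n + (-18 + 24)) = 8*(32*E*n + 6) = 8*(6 + 32*E*n) = 48 + 256*E*n)
k(4, 22)² = (48 + 256*22*4)² = (48 + 22528)² = 22576² = 509675776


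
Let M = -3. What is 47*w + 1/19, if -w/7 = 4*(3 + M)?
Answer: 1/19 ≈ 0.052632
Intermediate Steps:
w = 0 (w = -28*(3 - 3) = -28*0 = -7*0 = 0)
47*w + 1/19 = 47*0 + 1/19 = 0 + 1/19 = 1/19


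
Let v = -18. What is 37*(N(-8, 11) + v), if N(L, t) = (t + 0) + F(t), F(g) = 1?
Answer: -222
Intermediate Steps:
N(L, t) = 1 + t (N(L, t) = (t + 0) + 1 = t + 1 = 1 + t)
37*(N(-8, 11) + v) = 37*((1 + 11) - 18) = 37*(12 - 18) = 37*(-6) = -222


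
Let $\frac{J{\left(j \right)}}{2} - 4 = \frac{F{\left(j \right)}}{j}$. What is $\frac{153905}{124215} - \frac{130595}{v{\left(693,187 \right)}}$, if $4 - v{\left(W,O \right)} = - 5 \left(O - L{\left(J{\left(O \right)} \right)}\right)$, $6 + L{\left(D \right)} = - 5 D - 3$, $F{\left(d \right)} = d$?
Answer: $- \frac{3206387831}{30656262} \approx -104.59$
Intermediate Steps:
$J{\left(j \right)} = 10$ ($J{\left(j \right)} = 8 + 2 \frac{j}{j} = 8 + 2 \cdot 1 = 8 + 2 = 10$)
$L{\left(D \right)} = -9 - 5 D$ ($L{\left(D \right)} = -6 - \left(3 + 5 D\right) = -9 - 5 D$)
$v{\left(W,O \right)} = 299 + 5 O$ ($v{\left(W,O \right)} = 4 - - 5 \left(O - \left(-9 - 50\right)\right) = 4 - - 5 \left(O - -59\right) = 4 - - 5 \left(O + 59\right) = 4 - - 5 \left(59 + O\right) = 4 - \left(-295 - 5 O\right) = 4 + \left(295 + 5 O\right) = 299 + 5 O$)
$\frac{153905}{124215} - \frac{130595}{v{\left(693,187 \right)}} = \frac{153905}{124215} - \frac{130595}{299 + 5 \cdot 187} = 153905 \cdot \frac{1}{124215} - \frac{130595}{299 + 935} = \frac{30781}{24843} - \frac{130595}{1234} = - \frac{3206387831}{30656262}$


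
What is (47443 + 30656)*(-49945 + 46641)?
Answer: -258039096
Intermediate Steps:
(47443 + 30656)*(-49945 + 46641) = 78099*(-3304) = -258039096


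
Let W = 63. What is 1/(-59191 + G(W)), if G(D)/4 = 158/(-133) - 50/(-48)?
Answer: -798/47234885 ≈ -1.6894e-5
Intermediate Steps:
G(D) = -467/798 (G(D) = 4*(158/(-133) - 50/(-48)) = 4*(158*(-1/133) - 50*(-1/48)) = 4*(-158/133 + 25/24) = 4*(-467/3192) = -467/798)
1/(-59191 + G(W)) = 1/(-59191 - 467/798) = 1/(-47234885/798) = -798/47234885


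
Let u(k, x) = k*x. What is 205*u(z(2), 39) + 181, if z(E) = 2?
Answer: 16171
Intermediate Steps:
205*u(z(2), 39) + 181 = 205*(2*39) + 181 = 205*78 + 181 = 15990 + 181 = 16171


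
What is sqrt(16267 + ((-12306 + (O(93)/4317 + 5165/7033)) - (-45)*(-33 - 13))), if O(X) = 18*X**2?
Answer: sqrt(197453169291236898)/10120487 ≈ 43.907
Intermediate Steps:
sqrt(16267 + ((-12306 + (O(93)/4317 + 5165/7033)) - (-45)*(-33 - 13))) = sqrt(16267 + ((-12306 + ((18*93**2)/4317 + 5165/7033)) - (-45)*(-33 - 13))) = sqrt(16267 + ((-12306 + ((18*8649)*(1/4317) + 5165*(1/7033))) - (-45)*(-46))) = sqrt(16267 + ((-12306 + (155682*(1/4317) + 5165/7033)) - 1*2070)) = sqrt(16267 + ((-12306 + (51894/1439 + 5165/7033)) - 2070)) = sqrt(16267 + ((-12306 + 372402937/10120487) - 2070)) = sqrt(16267 + (-124170310085/10120487 - 2070)) = sqrt(16267 - 145119718175/10120487) = sqrt(19510243854/10120487) = sqrt(197453169291236898)/10120487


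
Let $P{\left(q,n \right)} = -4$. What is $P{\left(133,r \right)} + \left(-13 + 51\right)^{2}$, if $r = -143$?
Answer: $1440$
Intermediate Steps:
$P{\left(133,r \right)} + \left(-13 + 51\right)^{2} = -4 + \left(-13 + 51\right)^{2} = -4 + 38^{2} = -4 + 1444 = 1440$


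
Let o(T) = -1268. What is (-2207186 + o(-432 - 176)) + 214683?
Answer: -1993771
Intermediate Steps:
(-2207186 + o(-432 - 176)) + 214683 = (-2207186 - 1268) + 214683 = -2208454 + 214683 = -1993771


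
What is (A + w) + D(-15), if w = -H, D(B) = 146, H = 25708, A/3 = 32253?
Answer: 71197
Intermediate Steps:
A = 96759 (A = 3*32253 = 96759)
w = -25708 (w = -1*25708 = -25708)
(A + w) + D(-15) = (96759 - 25708) + 146 = 71051 + 146 = 71197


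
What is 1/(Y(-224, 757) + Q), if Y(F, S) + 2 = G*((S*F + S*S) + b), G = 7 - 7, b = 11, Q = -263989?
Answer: -1/263991 ≈ -3.7880e-6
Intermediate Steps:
G = 0
Y(F, S) = -2 (Y(F, S) = -2 + 0*((S*F + S*S) + 11) = -2 + 0*((F*S + S²) + 11) = -2 + 0*((S² + F*S) + 11) = -2 + 0*(11 + S² + F*S) = -2 + 0 = -2)
1/(Y(-224, 757) + Q) = 1/(-2 - 263989) = 1/(-263991) = -1/263991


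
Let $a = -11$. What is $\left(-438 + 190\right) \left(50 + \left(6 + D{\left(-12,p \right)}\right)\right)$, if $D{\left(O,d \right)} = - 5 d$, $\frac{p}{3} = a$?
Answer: $-54808$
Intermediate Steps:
$p = -33$ ($p = 3 \left(-11\right) = -33$)
$\left(-438 + 190\right) \left(50 + \left(6 + D{\left(-12,p \right)}\right)\right) = \left(-438 + 190\right) \left(50 + \left(6 - -165\right)\right) = - 248 \left(50 + \left(6 + 165\right)\right) = - 248 \left(50 + 171\right) = \left(-248\right) 221 = -54808$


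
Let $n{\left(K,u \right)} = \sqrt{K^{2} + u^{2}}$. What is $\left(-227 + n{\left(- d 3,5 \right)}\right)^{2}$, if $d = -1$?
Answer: $\left(227 - \sqrt{34}\right)^{2} \approx 48916.0$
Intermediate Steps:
$\left(-227 + n{\left(- d 3,5 \right)}\right)^{2} = \left(-227 + \sqrt{\left(\left(-1\right) \left(-1\right) 3\right)^{2} + 5^{2}}\right)^{2} = \left(-227 + \sqrt{\left(1 \cdot 3\right)^{2} + 25}\right)^{2} = \left(-227 + \sqrt{3^{2} + 25}\right)^{2} = \left(-227 + \sqrt{9 + 25}\right)^{2} = \left(-227 + \sqrt{34}\right)^{2}$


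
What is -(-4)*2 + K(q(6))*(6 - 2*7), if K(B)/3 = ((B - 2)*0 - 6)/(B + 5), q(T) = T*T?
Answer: 472/41 ≈ 11.512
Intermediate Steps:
q(T) = T**2
K(B) = -18/(5 + B) (K(B) = 3*(((B - 2)*0 - 6)/(B + 5)) = 3*(((-2 + B)*0 - 6)/(5 + B)) = 3*((0 - 6)/(5 + B)) = 3*(-6/(5 + B)) = -18/(5 + B))
-(-4)*2 + K(q(6))*(6 - 2*7) = -(-4)*2 + (-18/(5 + 6**2))*(6 - 2*7) = -1*(-8) + (-18/(5 + 36))*(6 - 14) = 8 - 18/41*(-8) = 8 + 144/41 = 472/41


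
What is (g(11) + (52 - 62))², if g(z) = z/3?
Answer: 361/9 ≈ 40.111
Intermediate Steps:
g(z) = z/3 (g(z) = z*(⅓) = z/3)
(g(11) + (52 - 62))² = ((⅓)*11 + (52 - 62))² = (11/3 - 10)² = (-19/3)² = 361/9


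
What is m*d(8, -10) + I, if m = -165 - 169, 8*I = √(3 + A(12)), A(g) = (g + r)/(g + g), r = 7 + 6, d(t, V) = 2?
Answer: -668 + √582/96 ≈ -667.75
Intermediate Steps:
r = 13
A(g) = (13 + g)/(2*g) (A(g) = (g + 13)/(g + g) = (13 + g)/((2*g)) = (13 + g)*(1/(2*g)) = (13 + g)/(2*g))
I = √582/96 (I = √(3 + (½)*(13 + 12)/12)/8 = √(3 + (½)*(1/12)*25)/8 = √(3 + 25/24)/8 = √(97/24)/8 = (√582/12)/8 = √582/96 ≈ 0.25130)
m = -334
m*d(8, -10) + I = -334*2 + √582/96 = -668 + √582/96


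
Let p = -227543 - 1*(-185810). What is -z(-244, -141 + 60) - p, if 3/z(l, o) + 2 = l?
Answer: 3422107/82 ≈ 41733.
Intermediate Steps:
z(l, o) = 3/(-2 + l)
p = -41733 (p = -227543 + 185810 = -41733)
-z(-244, -141 + 60) - p = -3/(-2 - 244) - 1*(-41733) = -3/(-246) + 41733 = -3*(-1)/246 + 41733 = -1*(-1/82) + 41733 = 1/82 + 41733 = 3422107/82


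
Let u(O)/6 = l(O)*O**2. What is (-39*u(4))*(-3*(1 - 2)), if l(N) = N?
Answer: -44928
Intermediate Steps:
u(O) = 6*O**3 (u(O) = 6*(O*O**2) = 6*O**3)
(-39*u(4))*(-3*(1 - 2)) = (-234*4**3)*(-3*(1 - 2)) = (-234*64)*(-3*(-1)) = -39*384*3 = -14976*3 = -44928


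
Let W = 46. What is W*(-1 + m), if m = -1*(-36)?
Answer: 1610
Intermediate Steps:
m = 36
W*(-1 + m) = 46*(-1 + 36) = 46*35 = 1610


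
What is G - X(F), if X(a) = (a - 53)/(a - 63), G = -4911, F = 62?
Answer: -4902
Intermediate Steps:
X(a) = (-53 + a)/(-63 + a)
G - X(F) = -4911 - (-53 + 62)/(-63 + 62) = -4911 - 9/(-1) = -4911 - (-1)*9 = -4911 - 1*(-9) = -4911 + 9 = -4902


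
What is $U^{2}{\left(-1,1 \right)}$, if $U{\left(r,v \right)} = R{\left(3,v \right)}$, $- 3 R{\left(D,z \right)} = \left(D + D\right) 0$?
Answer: $0$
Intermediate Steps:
$R{\left(D,z \right)} = 0$ ($R{\left(D,z \right)} = - \frac{\left(D + D\right) 0}{3} = - \frac{2 D 0}{3} = \left(- \frac{1}{3}\right) 0 = 0$)
$U{\left(r,v \right)} = 0$
$U^{2}{\left(-1,1 \right)} = 0^{2} = 0$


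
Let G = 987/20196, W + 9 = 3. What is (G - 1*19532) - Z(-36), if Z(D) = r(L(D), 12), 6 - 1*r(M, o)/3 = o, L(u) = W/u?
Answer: -131367919/6732 ≈ -19514.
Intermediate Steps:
W = -6 (W = -9 + 3 = -6)
L(u) = -6/u
G = 329/6732 (G = 987*(1/20196) = 329/6732 ≈ 0.048871)
r(M, o) = 18 - 3*o
Z(D) = -18 (Z(D) = 18 - 3*12 = 18 - 36 = -18)
(G - 1*19532) - Z(-36) = (329/6732 - 1*19532) - 1*(-18) = (329/6732 - 19532) + 18 = -131489095/6732 + 18 = -131367919/6732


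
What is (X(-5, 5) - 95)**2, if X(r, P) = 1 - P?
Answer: 9801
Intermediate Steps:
(X(-5, 5) - 95)**2 = ((1 - 1*5) - 95)**2 = ((1 - 5) - 95)**2 = (-4 - 95)**2 = (-99)**2 = 9801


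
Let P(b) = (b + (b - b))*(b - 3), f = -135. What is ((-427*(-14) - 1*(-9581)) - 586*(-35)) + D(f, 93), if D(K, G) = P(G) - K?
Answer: 44574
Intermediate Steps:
P(b) = b*(-3 + b) (P(b) = (b + 0)*(-3 + b) = b*(-3 + b))
D(K, G) = -K + G*(-3 + G) (D(K, G) = G*(-3 + G) - K = -K + G*(-3 + G))
((-427*(-14) - 1*(-9581)) - 586*(-35)) + D(f, 93) = ((-427*(-14) - 1*(-9581)) - 586*(-35)) + (-1*(-135) + 93*(-3 + 93)) = ((5978 + 9581) + 20510) + (135 + 93*90) = (15559 + 20510) + (135 + 8370) = 36069 + 8505 = 44574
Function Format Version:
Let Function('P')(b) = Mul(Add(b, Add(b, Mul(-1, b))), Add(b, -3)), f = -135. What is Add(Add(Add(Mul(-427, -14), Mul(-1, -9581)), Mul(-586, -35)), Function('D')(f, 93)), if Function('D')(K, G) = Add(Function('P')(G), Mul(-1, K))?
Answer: 44574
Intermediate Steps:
Function('P')(b) = Mul(b, Add(-3, b)) (Function('P')(b) = Mul(Add(b, 0), Add(-3, b)) = Mul(b, Add(-3, b)))
Function('D')(K, G) = Add(Mul(-1, K), Mul(G, Add(-3, G))) (Function('D')(K, G) = Add(Mul(G, Add(-3, G)), Mul(-1, K)) = Add(Mul(-1, K), Mul(G, Add(-3, G))))
Add(Add(Add(Mul(-427, -14), Mul(-1, -9581)), Mul(-586, -35)), Function('D')(f, 93)) = Add(Add(Add(Mul(-427, -14), Mul(-1, -9581)), Mul(-586, -35)), Add(Mul(-1, -135), Mul(93, Add(-3, 93)))) = Add(Add(Add(5978, 9581), 20510), Add(135, Mul(93, 90))) = Add(Add(15559, 20510), Add(135, 8370)) = Add(36069, 8505) = 44574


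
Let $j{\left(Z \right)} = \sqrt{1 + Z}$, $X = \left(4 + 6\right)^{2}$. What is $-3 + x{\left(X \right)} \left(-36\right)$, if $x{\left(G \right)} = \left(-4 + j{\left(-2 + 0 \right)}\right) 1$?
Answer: $141 - 36 i \approx 141.0 - 36.0 i$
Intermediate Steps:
$X = 100$ ($X = 10^{2} = 100$)
$x{\left(G \right)} = -4 + i$ ($x{\left(G \right)} = \left(-4 + \sqrt{1 + \left(-2 + 0\right)}\right) 1 = \left(-4 + \sqrt{1 - 2}\right) 1 = \left(-4 + \sqrt{-1}\right) 1 = \left(-4 + i\right) 1 = -4 + i$)
$-3 + x{\left(X \right)} \left(-36\right) = -3 + \left(-4 + i\right) \left(-36\right) = -3 + \left(144 - 36 i\right) = 141 - 36 i$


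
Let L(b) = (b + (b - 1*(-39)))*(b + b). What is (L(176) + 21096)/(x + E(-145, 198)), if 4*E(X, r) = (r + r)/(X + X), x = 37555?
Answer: 46031120/10890851 ≈ 4.2266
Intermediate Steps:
E(X, r) = r/(4*X) (E(X, r) = ((r + r)/(X + X))/4 = ((2*r)/((2*X)))/4 = ((2*r)*(1/(2*X)))/4 = (r/X)/4 = r/(4*X))
L(b) = 2*b*(39 + 2*b) (L(b) = (b + (b + 39))*(2*b) = (b + (39 + b))*(2*b) = (39 + 2*b)*(2*b) = 2*b*(39 + 2*b))
(L(176) + 21096)/(x + E(-145, 198)) = (2*176*(39 + 2*176) + 21096)/(37555 + (¼)*198/(-145)) = (2*176*(39 + 352) + 21096)/(37555 + (¼)*198*(-1/145)) = (2*176*391 + 21096)/(37555 - 99/290) = (137632 + 21096)/(10890851/290) = 158728*(290/10890851) = 46031120/10890851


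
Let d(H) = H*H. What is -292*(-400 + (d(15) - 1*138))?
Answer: 91396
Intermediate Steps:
d(H) = H**2
-292*(-400 + (d(15) - 1*138)) = -292*(-400 + (15**2 - 1*138)) = -292*(-400 + (225 - 138)) = -292*(-400 + 87) = -292*(-313) = 91396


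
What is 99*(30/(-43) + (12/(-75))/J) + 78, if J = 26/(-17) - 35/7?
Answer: 451692/39775 ≈ 11.356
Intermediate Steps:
J = -111/17 (J = 26*(-1/17) - 35*1/7 = -26/17 - 5 = -111/17 ≈ -6.5294)
99*(30/(-43) + (12/(-75))/J) + 78 = 99*(30/(-43) + (12/(-75))/(-111/17)) + 78 = 99*(30*(-1/43) + (12*(-1/75))*(-17/111)) + 78 = 99*(-30/43 - 4/25*(-17/111)) + 78 = 99*(-30/43 + 68/2775) + 78 = 99*(-80326/119325) + 78 = -2650758/39775 + 78 = 451692/39775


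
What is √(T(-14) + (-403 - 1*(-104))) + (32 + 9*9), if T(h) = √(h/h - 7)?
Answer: 113 + √(-299 + I*√6) ≈ 113.07 + 17.292*I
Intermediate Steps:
T(h) = I*√6 (T(h) = √(1 - 7) = √(-6) = I*√6)
√(T(-14) + (-403 - 1*(-104))) + (32 + 9*9) = √(I*√6 + (-403 - 1*(-104))) + (32 + 9*9) = √(I*√6 + (-403 + 104)) + (32 + 81) = √(I*√6 - 299) + 113 = √(-299 + I*√6) + 113 = 113 + √(-299 + I*√6)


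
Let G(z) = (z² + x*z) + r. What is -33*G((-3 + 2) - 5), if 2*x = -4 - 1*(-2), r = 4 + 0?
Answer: -1518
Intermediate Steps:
r = 4
x = -1 (x = (-4 - 1*(-2))/2 = (-4 + 2)/2 = (½)*(-2) = -1)
G(z) = 4 + z² - z (G(z) = (z² - z) + 4 = 4 + z² - z)
-33*G((-3 + 2) - 5) = -33*(4 + ((-3 + 2) - 5)² - ((-3 + 2) - 5)) = -33*(4 + (-1 - 5)² - (-1 - 5)) = -33*(4 + (-6)² - 1*(-6)) = -33*(4 + 36 + 6) = -33*46 = -1518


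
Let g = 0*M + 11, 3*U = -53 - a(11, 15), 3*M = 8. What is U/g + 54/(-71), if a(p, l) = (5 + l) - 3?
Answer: -6752/2343 ≈ -2.8818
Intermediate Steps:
M = 8/3 (M = (1/3)*8 = 8/3 ≈ 2.6667)
a(p, l) = 2 + l
U = -70/3 (U = (-53 - (2 + 15))/3 = (-53 - 1*17)/3 = (-53 - 17)/3 = (1/3)*(-70) = -70/3 ≈ -23.333)
g = 11 (g = 0*(8/3) + 11 = 0 + 11 = 11)
U/g + 54/(-71) = -70/3/11 + 54/(-71) = -70/3*1/11 + 54*(-1/71) = -70/33 - 54/71 = -6752/2343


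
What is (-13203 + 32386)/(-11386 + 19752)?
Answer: 19183/8366 ≈ 2.2930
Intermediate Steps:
(-13203 + 32386)/(-11386 + 19752) = 19183/8366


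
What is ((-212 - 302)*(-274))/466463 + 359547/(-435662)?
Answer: -106358478829/203220203506 ≈ -0.52337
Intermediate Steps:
((-212 - 302)*(-274))/466463 + 359547/(-435662) = -514*(-274)*(1/466463) + 359547*(-1/435662) = 140836*(1/466463) - 359547/435662 = 140836/466463 - 359547/435662 = -106358478829/203220203506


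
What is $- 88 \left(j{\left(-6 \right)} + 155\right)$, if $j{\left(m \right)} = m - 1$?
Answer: $-13024$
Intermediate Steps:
$j{\left(m \right)} = -1 + m$
$- 88 \left(j{\left(-6 \right)} + 155\right) = - 88 \left(\left(-1 - 6\right) + 155\right) = - 88 \left(-7 + 155\right) = \left(-88\right) 148 = -13024$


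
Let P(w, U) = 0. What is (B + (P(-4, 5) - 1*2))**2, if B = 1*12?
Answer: 100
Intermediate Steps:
B = 12
(B + (P(-4, 5) - 1*2))**2 = (12 + (0 - 1*2))**2 = (12 + (0 - 2))**2 = (12 - 2)**2 = 10**2 = 100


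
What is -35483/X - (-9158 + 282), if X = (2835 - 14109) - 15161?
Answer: 234672543/26435 ≈ 8877.3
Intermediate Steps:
X = -26435 (X = -11274 - 15161 = -26435)
-35483/X - (-9158 + 282) = -35483/(-26435) - (-9158 + 282) = -35483*(-1/26435) - 1*(-8876) = 35483/26435 + 8876 = 234672543/26435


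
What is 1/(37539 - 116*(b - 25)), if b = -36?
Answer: 1/44615 ≈ 2.2414e-5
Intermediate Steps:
1/(37539 - 116*(b - 25)) = 1/(37539 - 116*(-36 - 25)) = 1/(37539 - 116*(-61)) = 1/(37539 + 7076) = 1/44615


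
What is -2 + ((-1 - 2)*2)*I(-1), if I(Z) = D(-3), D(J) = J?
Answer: 16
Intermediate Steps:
I(Z) = -3
-2 + ((-1 - 2)*2)*I(-1) = -2 + ((-1 - 2)*2)*(-3) = -2 - 3*2*(-3) = -2 - 6*(-3) = -2 + 18 = 16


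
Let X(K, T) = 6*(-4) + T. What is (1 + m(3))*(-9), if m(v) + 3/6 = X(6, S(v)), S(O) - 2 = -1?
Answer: 405/2 ≈ 202.50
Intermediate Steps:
S(O) = 1 (S(O) = 2 - 1 = 1)
X(K, T) = -24 + T
m(v) = -47/2 (m(v) = -½ + (-24 + 1) = -½ - 23 = -47/2)
(1 + m(3))*(-9) = (1 - 47/2)*(-9) = -45/2*(-9) = 405/2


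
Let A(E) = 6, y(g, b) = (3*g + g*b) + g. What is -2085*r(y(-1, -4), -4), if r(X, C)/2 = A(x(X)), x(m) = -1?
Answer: -25020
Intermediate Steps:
y(g, b) = 4*g + b*g (y(g, b) = (3*g + b*g) + g = 4*g + b*g)
r(X, C) = 12 (r(X, C) = 2*6 = 12)
-2085*r(y(-1, -4), -4) = -2085*12 = -25020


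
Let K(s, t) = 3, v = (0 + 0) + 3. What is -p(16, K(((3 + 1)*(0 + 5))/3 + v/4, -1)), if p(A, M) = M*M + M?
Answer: -12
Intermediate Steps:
v = 3 (v = 0 + 3 = 3)
p(A, M) = M + M² (p(A, M) = M² + M = M + M²)
-p(16, K(((3 + 1)*(0 + 5))/3 + v/4, -1)) = -3*(1 + 3) = -3*4 = -1*12 = -12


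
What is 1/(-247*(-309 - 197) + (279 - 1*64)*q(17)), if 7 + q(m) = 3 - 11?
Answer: 1/121757 ≈ 8.2131e-6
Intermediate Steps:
q(m) = -15 (q(m) = -7 + (3 - 11) = -7 - 8 = -15)
1/(-247*(-309 - 197) + (279 - 1*64)*q(17)) = 1/(-247*(-309 - 197) + (279 - 1*64)*(-15)) = 1/(-247*(-506) + (279 - 64)*(-15)) = 1/(124982 + 215*(-15)) = 1/(124982 - 3225) = 1/121757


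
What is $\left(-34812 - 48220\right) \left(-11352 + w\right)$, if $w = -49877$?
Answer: $5083966328$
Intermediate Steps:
$\left(-34812 - 48220\right) \left(-11352 + w\right) = \left(-34812 - 48220\right) \left(-11352 - 49877\right) = \left(-83032\right) \left(-61229\right) = 5083966328$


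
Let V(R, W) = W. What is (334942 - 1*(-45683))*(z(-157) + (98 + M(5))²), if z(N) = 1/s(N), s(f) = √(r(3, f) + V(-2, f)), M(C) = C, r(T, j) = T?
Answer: 4038050625 - 54375*I*√154/22 ≈ 4.038e+9 - 30672.0*I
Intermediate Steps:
s(f) = √(3 + f)
z(N) = (3 + N)^(-½) (z(N) = 1/(√(3 + N)) = (3 + N)^(-½))
(334942 - 1*(-45683))*(z(-157) + (98 + M(5))²) = (334942 - 1*(-45683))*((3 - 157)^(-½) + (98 + 5)²) = (334942 + 45683)*((-154)^(-½) + 103²) = 380625*(-I*√154/154 + 10609) = 380625*(10609 - I*√154/154) = 4038050625 - 54375*I*√154/22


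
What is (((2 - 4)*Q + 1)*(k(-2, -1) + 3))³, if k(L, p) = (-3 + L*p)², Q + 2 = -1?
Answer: 21952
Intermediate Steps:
Q = -3 (Q = -2 - 1 = -3)
(((2 - 4)*Q + 1)*(k(-2, -1) + 3))³ = (((2 - 4)*(-3) + 1)*((-3 - 2*(-1))² + 3))³ = ((-2*(-3) + 1)*((-3 + 2)² + 3))³ = ((6 + 1)*((-1)² + 3))³ = (7*(1 + 3))³ = (7*4)³ = 28³ = 21952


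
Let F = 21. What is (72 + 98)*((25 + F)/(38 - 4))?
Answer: 230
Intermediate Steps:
(72 + 98)*((25 + F)/(38 - 4)) = (72 + 98)*((25 + 21)/(38 - 4)) = 170*(46/34) = 170*(46*(1/34)) = 170*(23/17) = 230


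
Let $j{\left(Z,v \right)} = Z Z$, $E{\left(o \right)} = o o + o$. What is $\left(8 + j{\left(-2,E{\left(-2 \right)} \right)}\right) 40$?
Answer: $480$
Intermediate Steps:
$E{\left(o \right)} = o + o^{2}$ ($E{\left(o \right)} = o^{2} + o = o + o^{2}$)
$j{\left(Z,v \right)} = Z^{2}$
$\left(8 + j{\left(-2,E{\left(-2 \right)} \right)}\right) 40 = \left(8 + \left(-2\right)^{2}\right) 40 = \left(8 + 4\right) 40 = 12 \cdot 40 = 480$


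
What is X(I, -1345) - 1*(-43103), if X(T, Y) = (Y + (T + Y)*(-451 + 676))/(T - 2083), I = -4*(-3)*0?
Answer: 90087519/2083 ≈ 43249.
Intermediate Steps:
I = 0 (I = 12*0 = 0)
X(T, Y) = (225*T + 226*Y)/(-2083 + T) (X(T, Y) = (Y + (T + Y)*225)/(-2083 + T) = (Y + (225*T + 225*Y))/(-2083 + T) = (225*T + 226*Y)/(-2083 + T))
X(I, -1345) - 1*(-43103) = (225*0 + 226*(-1345))/(-2083 + 0) - 1*(-43103) = (0 - 303970)/(-2083) + 43103 = -1/2083*(-303970) + 43103 = 303970/2083 + 43103 = 90087519/2083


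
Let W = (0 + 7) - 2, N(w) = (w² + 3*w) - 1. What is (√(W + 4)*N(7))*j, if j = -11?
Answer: -2277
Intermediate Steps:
N(w) = -1 + w² + 3*w
W = 5 (W = 7 - 2 = 5)
(√(W + 4)*N(7))*j = (√(5 + 4)*(-1 + 7² + 3*7))*(-11) = (√9*(-1 + 49 + 21))*(-11) = (3*69)*(-11) = 207*(-11) = -2277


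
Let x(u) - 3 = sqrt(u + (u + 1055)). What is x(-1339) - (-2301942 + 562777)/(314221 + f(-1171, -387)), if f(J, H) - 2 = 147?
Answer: 536455/62874 + I*sqrt(1623) ≈ 8.5322 + 40.286*I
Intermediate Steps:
x(u) = 3 + sqrt(1055 + 2*u) (x(u) = 3 + sqrt(u + (u + 1055)) = 3 + sqrt(u + (1055 + u)) = 3 + sqrt(1055 + 2*u))
f(J, H) = 149 (f(J, H) = 2 + 147 = 149)
x(-1339) - (-2301942 + 562777)/(314221 + f(-1171, -387)) = (3 + sqrt(1055 + 2*(-1339))) - (-2301942 + 562777)/(314221 + 149) = (3 + sqrt(1055 - 2678)) - (-1739165)/314370 = (3 + sqrt(-1623)) - (-1739165)/314370 = (3 + I*sqrt(1623)) - 1*(-347833/62874) = (3 + I*sqrt(1623)) + 347833/62874 = 536455/62874 + I*sqrt(1623)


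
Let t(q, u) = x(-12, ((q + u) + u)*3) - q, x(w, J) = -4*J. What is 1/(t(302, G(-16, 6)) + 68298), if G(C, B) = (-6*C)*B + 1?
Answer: 1/50524 ≈ 1.9793e-5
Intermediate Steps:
G(C, B) = 1 - 6*B*C (G(C, B) = -6*B*C + 1 = 1 - 6*B*C)
t(q, u) = -24*u - 13*q (t(q, u) = -4*((q + u) + u)*3 - q = -4*(q + 2*u)*3 - q = -4*(3*q + 6*u) - q = (-24*u - 12*q) - q = -24*u - 13*q)
1/(t(302, G(-16, 6)) + 68298) = 1/((-24*(1 - 6*6*(-16)) - 13*302) + 68298) = 1/((-24*(1 + 576) - 3926) + 68298) = 1/((-24*577 - 3926) + 68298) = 1/((-13848 - 3926) + 68298) = 1/(-17774 + 68298) = 1/50524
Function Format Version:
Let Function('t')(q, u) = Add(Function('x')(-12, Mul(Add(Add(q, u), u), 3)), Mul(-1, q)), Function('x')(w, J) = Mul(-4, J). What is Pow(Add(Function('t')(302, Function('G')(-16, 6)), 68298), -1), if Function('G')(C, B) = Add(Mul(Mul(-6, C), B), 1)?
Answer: Rational(1, 50524) ≈ 1.9793e-5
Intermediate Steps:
Function('G')(C, B) = Add(1, Mul(-6, B, C)) (Function('G')(C, B) = Add(Mul(-6, B, C), 1) = Add(1, Mul(-6, B, C)))
Function('t')(q, u) = Add(Mul(-24, u), Mul(-13, q)) (Function('t')(q, u) = Add(Mul(-4, Mul(Add(Add(q, u), u), 3)), Mul(-1, q)) = Add(Mul(-4, Mul(Add(q, Mul(2, u)), 3)), Mul(-1, q)) = Add(Mul(-4, Add(Mul(3, q), Mul(6, u))), Mul(-1, q)) = Add(Add(Mul(-24, u), Mul(-12, q)), Mul(-1, q)) = Add(Mul(-24, u), Mul(-13, q)))
Pow(Add(Function('t')(302, Function('G')(-16, 6)), 68298), -1) = Pow(Add(Add(Mul(-24, Add(1, Mul(-6, 6, -16))), Mul(-13, 302)), 68298), -1) = Pow(Add(Add(Mul(-24, Add(1, 576)), -3926), 68298), -1) = Pow(Add(Add(Mul(-24, 577), -3926), 68298), -1) = Pow(Add(Add(-13848, -3926), 68298), -1) = Pow(Add(-17774, 68298), -1) = Pow(50524, -1) = Rational(1, 50524)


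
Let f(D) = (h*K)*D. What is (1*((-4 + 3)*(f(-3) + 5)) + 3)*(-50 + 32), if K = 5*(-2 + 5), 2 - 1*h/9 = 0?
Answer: -14544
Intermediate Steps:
h = 18 (h = 18 - 9*0 = 18 + 0 = 18)
K = 15 (K = 5*3 = 15)
f(D) = 270*D (f(D) = (18*15)*D = 270*D)
(1*((-4 + 3)*(f(-3) + 5)) + 3)*(-50 + 32) = (1*((-4 + 3)*(270*(-3) + 5)) + 3)*(-50 + 32) = (1*(-(-810 + 5)) + 3)*(-18) = (1*(-1*(-805)) + 3)*(-18) = (1*805 + 3)*(-18) = (805 + 3)*(-18) = 808*(-18) = -14544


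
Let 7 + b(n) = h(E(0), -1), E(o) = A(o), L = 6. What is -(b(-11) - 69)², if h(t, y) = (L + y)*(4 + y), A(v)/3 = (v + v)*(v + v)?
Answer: -3721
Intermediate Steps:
A(v) = 12*v² (A(v) = 3*((v + v)*(v + v)) = 3*((2*v)*(2*v)) = 3*(4*v²) = 12*v²)
E(o) = 12*o²
h(t, y) = (4 + y)*(6 + y) (h(t, y) = (6 + y)*(4 + y) = (4 + y)*(6 + y))
b(n) = 8 (b(n) = -7 + (24 + (-1)² + 10*(-1)) = -7 + (24 + 1 - 10) = -7 + 15 = 8)
-(b(-11) - 69)² = -(8 - 69)² = -1*(-61)² = -1*3721 = -3721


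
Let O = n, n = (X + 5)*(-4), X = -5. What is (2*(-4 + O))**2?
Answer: 64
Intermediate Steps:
n = 0 (n = (-5 + 5)*(-4) = 0*(-4) = 0)
O = 0
(2*(-4 + O))**2 = (2*(-4 + 0))**2 = (2*(-4))**2 = (-8)**2 = 64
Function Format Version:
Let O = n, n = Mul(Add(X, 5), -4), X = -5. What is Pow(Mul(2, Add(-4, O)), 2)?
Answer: 64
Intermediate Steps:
n = 0 (n = Mul(Add(-5, 5), -4) = Mul(0, -4) = 0)
O = 0
Pow(Mul(2, Add(-4, O)), 2) = Pow(Mul(2, Add(-4, 0)), 2) = Pow(Mul(2, -4), 2) = Pow(-8, 2) = 64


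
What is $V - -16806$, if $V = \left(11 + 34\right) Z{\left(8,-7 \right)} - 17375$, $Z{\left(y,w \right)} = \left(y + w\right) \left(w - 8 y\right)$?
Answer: $-3764$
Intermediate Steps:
$Z{\left(y,w \right)} = \left(w + y\right) \left(w - 8 y\right)$
$V = -20570$ ($V = \left(11 + 34\right) \left(\left(-7\right)^{2} - 8 \cdot 8^{2} - \left(-49\right) 8\right) - 17375 = 45 \left(49 - 512 + 392\right) - 17375 = 45 \left(-71\right) - 17375 = -3195 - 17375 = -20570$)
$V - -16806 = -20570 - -16806 = -20570 + 16806 = -3764$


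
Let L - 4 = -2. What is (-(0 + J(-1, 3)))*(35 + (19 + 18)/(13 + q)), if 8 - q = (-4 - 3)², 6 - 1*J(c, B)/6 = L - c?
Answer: -8487/14 ≈ -606.21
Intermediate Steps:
L = 2 (L = 4 - 2 = 2)
J(c, B) = 24 + 6*c (J(c, B) = 36 - 6*(2 - c) = 36 + (-12 + 6*c) = 24 + 6*c)
q = -41 (q = 8 - (-4 - 3)² = 8 - 1*(-7)² = 8 - 1*49 = 8 - 49 = -41)
(-(0 + J(-1, 3)))*(35 + (19 + 18)/(13 + q)) = (-(0 + (24 + 6*(-1))))*(35 + (19 + 18)/(13 - 41)) = (-(0 + (24 - 6)))*(35 + 37/(-28)) = (-(0 + 18))*(35 + 37*(-1/28)) = (-1*18)*(35 - 37/28) = -18*943/28 = -8487/14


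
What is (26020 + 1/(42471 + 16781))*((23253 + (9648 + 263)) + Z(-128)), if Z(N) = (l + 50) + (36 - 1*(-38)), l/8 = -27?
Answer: 12747081854988/14813 ≈ 8.6053e+8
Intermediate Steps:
l = -216 (l = 8*(-27) = -216)
Z(N) = -92 (Z(N) = (-216 + 50) + (36 - 1*(-38)) = -166 + (36 + 38) = -166 + 74 = -92)
(26020 + 1/(42471 + 16781))*((23253 + (9648 + 263)) + Z(-128)) = (26020 + 1/(42471 + 16781))*((23253 + (9648 + 263)) - 92) = (26020 + 1/59252)*((23253 + 9911) - 92) = (26020 + 1/59252)*(33164 - 92) = (1541737041/59252)*33072 = 12747081854988/14813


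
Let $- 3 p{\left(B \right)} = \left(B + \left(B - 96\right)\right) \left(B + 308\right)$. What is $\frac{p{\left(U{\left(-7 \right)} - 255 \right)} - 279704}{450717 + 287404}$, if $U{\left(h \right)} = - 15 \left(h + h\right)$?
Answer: $- \frac{263398}{738121} \approx -0.35685$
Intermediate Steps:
$U{\left(h \right)} = - 30 h$ ($U{\left(h \right)} = - 15 \cdot 2 h = - 30 h$)
$p{\left(B \right)} = - \frac{\left(-96 + 2 B\right) \left(308 + B\right)}{3}$ ($p{\left(B \right)} = - \frac{\left(B + \left(B - 96\right)\right) \left(B + 308\right)}{3} = - \frac{\left(B + \left(-96 + B\right)\right) \left(308 + B\right)}{3} = - \frac{\left(-96 + 2 B\right) \left(308 + B\right)}{3}$)
$\frac{p{\left(U{\left(-7 \right)} - 255 \right)} - 279704}{450717 + 287404} = \frac{\left(9856 - \frac{520 \left(\left(-30\right) \left(-7\right) - 255\right)}{3} - \frac{2 \left(\left(-30\right) \left(-7\right) - 255\right)^{2}}{3}\right) - 279704}{450717 + 287404} = \frac{\left(9856 - \frac{520 \left(210 - 255\right)}{3} - \frac{2 \left(210 - 255\right)^{2}}{3}\right) - 279704}{738121} = \left(\left(9856 - -7800 - \frac{2 \left(-45\right)^{2}}{3}\right) - 279704\right) \frac{1}{738121} = \left(\left(9856 + 7800 - 1350\right) - 279704\right) \frac{1}{738121} = \left(16306 - 279704\right) \frac{1}{738121} = \left(-263398\right) \frac{1}{738121} = - \frac{263398}{738121}$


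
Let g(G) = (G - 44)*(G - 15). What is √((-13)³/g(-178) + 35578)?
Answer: √65313276603186/42846 ≈ 188.62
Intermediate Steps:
g(G) = (-44 + G)*(-15 + G)
√((-13)³/g(-178) + 35578) = √((-13)³/(660 + (-178)² - 59*(-178)) + 35578) = √(-2197/(660 + 31684 + 10502) + 35578) = √(-2197/42846 + 35578) = √(1524372791/42846) = √65313276603186/42846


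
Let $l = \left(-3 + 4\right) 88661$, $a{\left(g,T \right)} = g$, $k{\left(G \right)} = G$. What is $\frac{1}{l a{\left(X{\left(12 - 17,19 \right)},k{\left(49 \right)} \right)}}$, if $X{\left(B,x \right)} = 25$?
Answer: $\frac{1}{2216525} \approx 4.5116 \cdot 10^{-7}$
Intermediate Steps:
$l = 88661$ ($l = 1 \cdot 88661 = 88661$)
$\frac{1}{l a{\left(X{\left(12 - 17,19 \right)},k{\left(49 \right)} \right)}} = \frac{1}{88661 \cdot 25} = \frac{1}{88661} \cdot \frac{1}{25} = \frac{1}{2216525}$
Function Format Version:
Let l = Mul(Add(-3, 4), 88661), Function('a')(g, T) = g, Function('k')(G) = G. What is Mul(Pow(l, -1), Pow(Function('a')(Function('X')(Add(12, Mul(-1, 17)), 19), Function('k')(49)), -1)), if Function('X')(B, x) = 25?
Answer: Rational(1, 2216525) ≈ 4.5116e-7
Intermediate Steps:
l = 88661 (l = Mul(1, 88661) = 88661)
Mul(Pow(l, -1), Pow(Function('a')(Function('X')(Add(12, Mul(-1, 17)), 19), Function('k')(49)), -1)) = Mul(Pow(88661, -1), Pow(25, -1)) = Mul(Rational(1, 88661), Rational(1, 25)) = Rational(1, 2216525)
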